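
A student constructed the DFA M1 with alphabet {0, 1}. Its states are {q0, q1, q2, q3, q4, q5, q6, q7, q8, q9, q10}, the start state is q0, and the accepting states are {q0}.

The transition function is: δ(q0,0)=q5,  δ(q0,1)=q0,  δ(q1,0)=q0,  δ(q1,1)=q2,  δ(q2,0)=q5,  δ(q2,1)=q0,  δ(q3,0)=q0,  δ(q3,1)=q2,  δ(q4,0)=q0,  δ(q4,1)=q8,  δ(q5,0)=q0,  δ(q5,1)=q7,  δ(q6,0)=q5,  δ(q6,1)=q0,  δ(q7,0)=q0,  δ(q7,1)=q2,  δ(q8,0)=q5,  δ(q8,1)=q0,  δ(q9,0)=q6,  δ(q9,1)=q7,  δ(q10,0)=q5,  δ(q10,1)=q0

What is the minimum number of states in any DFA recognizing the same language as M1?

4

First remove the unreachable states {q1,q3,q4,q6,q8,q9,q10}; 4 states remain.
Start with accepting vs non-accepting: {q0} | {q2,q5,q7}.
Split {q2,q5,q7} by δ(·,0) → {q5,q7} and {q2}.
Split {q5,q7} by δ(·,1) → {q5} and {q7}.
No further refinement is possible. Final partition (4 blocks): {q0} | {q5} | {q2} | {q7}.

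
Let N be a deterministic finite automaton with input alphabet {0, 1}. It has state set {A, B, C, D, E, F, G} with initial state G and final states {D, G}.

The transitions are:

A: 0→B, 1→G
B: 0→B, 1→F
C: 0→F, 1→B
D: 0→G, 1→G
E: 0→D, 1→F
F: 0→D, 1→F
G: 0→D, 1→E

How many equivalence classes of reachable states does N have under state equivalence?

Reachable states from the start: {D,E,F,G}. Unreachable: {A,B,C} — drop them.
Initial partition by acceptance: {D,G} | {E,F}.
On input 1, block {D,G} splits into {D} and {G}.
The partition is now stable with 3 blocks: {D} | {E,F} | {G}.

3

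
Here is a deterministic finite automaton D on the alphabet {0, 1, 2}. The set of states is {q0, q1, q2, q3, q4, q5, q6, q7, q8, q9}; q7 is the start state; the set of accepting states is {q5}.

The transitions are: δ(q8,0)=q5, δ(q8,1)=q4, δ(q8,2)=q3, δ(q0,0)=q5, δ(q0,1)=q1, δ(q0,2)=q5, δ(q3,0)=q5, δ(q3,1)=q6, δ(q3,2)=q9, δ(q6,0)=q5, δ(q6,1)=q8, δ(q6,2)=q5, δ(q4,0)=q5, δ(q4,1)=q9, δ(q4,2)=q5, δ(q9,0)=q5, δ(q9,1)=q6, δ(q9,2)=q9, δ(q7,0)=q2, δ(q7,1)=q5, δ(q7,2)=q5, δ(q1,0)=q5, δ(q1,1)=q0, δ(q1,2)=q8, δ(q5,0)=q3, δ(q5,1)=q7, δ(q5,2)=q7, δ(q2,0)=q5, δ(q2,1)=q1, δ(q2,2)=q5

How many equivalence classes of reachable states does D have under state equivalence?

P0 = {q5} | {q0,q1,q2,q3,q4,q6,q7,q8,q9}.
On input 0, block {q0,q1,q2,q3,q4,q6,q7,q8,q9} splits into {q0,q1,q2,q3,q4,q6,q8,q9} and {q7}.
Split {q0,q1,q2,q3,q4,q6,q8,q9} by δ(·,2) → {q0,q2,q4,q6} and {q1,q3,q8,q9}.
The partition is now stable with 4 blocks: {q5} | {q0,q2,q4,q6} | {q7} | {q1,q3,q8,q9}.

4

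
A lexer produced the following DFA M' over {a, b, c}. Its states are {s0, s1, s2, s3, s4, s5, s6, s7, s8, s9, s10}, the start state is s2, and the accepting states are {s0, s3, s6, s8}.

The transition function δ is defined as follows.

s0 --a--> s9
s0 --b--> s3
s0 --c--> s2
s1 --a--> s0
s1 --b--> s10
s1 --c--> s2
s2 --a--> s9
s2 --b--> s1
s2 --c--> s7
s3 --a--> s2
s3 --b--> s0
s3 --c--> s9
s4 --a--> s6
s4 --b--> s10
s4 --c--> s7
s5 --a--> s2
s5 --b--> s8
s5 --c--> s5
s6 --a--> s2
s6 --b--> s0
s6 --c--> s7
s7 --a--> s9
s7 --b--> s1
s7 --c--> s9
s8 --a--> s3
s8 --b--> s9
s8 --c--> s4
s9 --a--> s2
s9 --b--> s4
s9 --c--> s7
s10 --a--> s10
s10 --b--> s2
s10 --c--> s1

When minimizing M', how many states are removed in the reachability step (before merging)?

2

No path from s2 leads to s5, s8; the other 9 states are all reachable.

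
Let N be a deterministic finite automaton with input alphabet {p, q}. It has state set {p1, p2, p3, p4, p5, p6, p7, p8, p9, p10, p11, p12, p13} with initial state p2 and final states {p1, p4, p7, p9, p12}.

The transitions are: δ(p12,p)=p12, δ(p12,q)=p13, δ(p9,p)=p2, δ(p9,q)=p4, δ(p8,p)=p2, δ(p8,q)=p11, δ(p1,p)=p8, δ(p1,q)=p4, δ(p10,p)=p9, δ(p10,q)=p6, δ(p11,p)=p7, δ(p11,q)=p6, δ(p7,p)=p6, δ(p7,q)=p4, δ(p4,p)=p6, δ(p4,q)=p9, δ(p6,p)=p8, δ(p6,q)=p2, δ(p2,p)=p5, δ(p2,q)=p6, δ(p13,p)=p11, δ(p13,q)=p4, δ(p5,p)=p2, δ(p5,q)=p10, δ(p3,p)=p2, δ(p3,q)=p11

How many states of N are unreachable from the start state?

4

No path from p2 leads to p1, p3, p12, p13; the other 9 states are all reachable.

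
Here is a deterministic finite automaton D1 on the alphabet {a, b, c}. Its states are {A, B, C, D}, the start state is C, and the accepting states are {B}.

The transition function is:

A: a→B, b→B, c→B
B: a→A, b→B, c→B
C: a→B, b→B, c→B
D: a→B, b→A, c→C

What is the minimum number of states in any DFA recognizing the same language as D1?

2

First remove the unreachable states {D}; 3 states remain.
Start with accepting vs non-accepting: {B} | {A,C}.
No further refinement is possible. Final partition (2 blocks): {B} | {A,C}.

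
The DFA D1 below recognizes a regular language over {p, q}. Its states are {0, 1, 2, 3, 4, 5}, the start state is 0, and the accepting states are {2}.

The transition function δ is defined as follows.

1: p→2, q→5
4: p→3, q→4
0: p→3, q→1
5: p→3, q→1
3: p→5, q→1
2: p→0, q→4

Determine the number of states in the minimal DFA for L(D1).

P0 = {2} | {0,1,3,4,5}.
On input p, block {0,1,3,4,5} splits into {0,3,4,5} and {1}.
Split {0,3,4,5} by δ(·,q) → {0,3,5} and {4}.
Stable partition: {2} | {0,3,5} | {1} | {4} — 4 equivalence classes.

4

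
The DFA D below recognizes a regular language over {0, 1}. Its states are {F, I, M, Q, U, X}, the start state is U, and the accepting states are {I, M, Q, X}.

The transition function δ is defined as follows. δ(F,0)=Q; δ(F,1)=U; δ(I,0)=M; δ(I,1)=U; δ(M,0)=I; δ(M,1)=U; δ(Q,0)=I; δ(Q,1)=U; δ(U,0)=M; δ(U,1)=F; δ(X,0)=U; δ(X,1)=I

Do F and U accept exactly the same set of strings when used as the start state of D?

Yes

States {X} cannot be reached from the start state, so discard them.
P0 = {I,M,Q} | {F,U}.
The partition is now stable with 2 blocks: {I,M,Q} | {F,U}.
F and U lie in the same block of the stable partition, so they are equivalent — no string distinguishes them.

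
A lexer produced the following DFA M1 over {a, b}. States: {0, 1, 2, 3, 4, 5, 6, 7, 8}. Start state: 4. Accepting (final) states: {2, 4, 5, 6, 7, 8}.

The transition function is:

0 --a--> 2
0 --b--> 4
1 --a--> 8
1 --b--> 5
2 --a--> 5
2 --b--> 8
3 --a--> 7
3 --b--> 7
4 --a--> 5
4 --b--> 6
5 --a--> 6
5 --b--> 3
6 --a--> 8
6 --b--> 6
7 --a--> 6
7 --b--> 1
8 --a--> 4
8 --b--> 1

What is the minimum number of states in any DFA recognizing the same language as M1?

3

Reachable states from the start: {1,3,4,5,6,7,8}. Unreachable: {0,2} — drop them.
Start with accepting vs non-accepting: {4,5,6,7,8} | {1,3}.
Refine {4,5,6,7,8} on symbol b: members go to different blocks, giving {5,7,8} and {4,6}.
No further refinement is possible. Final partition (3 blocks): {5,7,8} | {1,3} | {4,6}.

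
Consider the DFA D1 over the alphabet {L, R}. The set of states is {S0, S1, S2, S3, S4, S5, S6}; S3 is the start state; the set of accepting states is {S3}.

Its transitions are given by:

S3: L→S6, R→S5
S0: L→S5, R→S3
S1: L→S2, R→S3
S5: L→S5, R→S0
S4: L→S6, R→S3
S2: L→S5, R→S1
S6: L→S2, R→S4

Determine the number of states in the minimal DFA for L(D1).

3

Every state is reachable, so we keep all 7.
P0 = {S3} | {S0,S1,S2,S4,S5,S6}.
Split {S0,S1,S2,S4,S5,S6} by δ(·,R) → {S0,S1,S4} and {S2,S5,S6}.
No further refinement is possible. Final partition (3 blocks): {S3} | {S0,S1,S4} | {S2,S5,S6}.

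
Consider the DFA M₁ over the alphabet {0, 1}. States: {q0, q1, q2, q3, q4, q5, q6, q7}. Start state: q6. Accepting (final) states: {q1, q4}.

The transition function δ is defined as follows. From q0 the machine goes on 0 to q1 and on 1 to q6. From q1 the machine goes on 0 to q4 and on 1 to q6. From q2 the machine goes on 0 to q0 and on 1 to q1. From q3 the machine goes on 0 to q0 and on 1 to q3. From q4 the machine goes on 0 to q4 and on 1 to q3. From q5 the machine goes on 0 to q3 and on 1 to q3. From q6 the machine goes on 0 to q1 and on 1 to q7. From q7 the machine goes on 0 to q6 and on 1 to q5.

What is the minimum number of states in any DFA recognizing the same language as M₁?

Reachable states from the start: {q0,q1,q3,q4,q5,q6,q7}. Unreachable: {q2} — drop them.
Start with accepting vs non-accepting: {q1,q4} | {q0,q3,q5,q6,q7}.
Split {q0,q3,q5,q6,q7} by δ(·,0) → {q3,q5,q7} and {q0,q6}.
On input 1, block {q1,q4} splits into {q1} and {q4}.
Split {q3,q5,q7} by δ(·,0) → {q3,q7} and {q5}.
Refine {q3,q7} on symbol 1: members go to different blocks, giving {q3} and {q7}.
Split {q0,q6} by δ(·,1) → {q0} and {q6}.
The partition is now stable with 7 blocks: {q1} | {q3} | {q0} | {q4} | {q5} | {q7} | {q6}.

7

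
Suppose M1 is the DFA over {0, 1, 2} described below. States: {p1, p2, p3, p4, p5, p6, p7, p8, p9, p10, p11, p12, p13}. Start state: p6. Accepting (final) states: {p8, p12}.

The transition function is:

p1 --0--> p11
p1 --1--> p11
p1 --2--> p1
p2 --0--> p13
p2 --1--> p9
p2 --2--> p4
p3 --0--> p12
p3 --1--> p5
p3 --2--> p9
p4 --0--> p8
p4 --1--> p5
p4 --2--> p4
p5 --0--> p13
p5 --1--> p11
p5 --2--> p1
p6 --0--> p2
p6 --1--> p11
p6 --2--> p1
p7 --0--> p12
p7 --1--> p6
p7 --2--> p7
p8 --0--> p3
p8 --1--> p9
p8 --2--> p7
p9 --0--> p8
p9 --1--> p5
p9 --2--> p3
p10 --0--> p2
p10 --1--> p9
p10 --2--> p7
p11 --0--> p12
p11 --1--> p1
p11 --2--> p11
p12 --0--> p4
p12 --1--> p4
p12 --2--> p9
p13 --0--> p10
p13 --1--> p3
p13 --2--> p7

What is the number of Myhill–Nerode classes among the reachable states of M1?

6

Every state is reachable, so we keep all 13.
Initial partition by acceptance: {p8,p12} | {p1,p2,p3,p4,p5,p6,p7,p9,p10,p11,p13}.
On input 0, block {p1,p2,p3,p4,p5,p6,p7,p9,p10,p11,p13} splits into {p1,p2,p5,p6,p10,p13} and {p3,p4,p7,p9,p11}.
On input 0, block {p1,p2,p5,p6,p10,p13} splits into {p2,p5,p6,p10,p13} and {p1}.
Refine {p2,p5,p6,p10,p13} on symbol 2: members go to different blocks, giving {p2,p10,p13} and {p5,p6}.
On input 1, block {p3,p4,p7,p9,p11} splits into {p3,p4,p7,p9} and {p11}.
Stable partition: {p8,p12} | {p2,p10,p13} | {p3,p4,p7,p9} | {p1} | {p5,p6} | {p11} — 6 equivalence classes.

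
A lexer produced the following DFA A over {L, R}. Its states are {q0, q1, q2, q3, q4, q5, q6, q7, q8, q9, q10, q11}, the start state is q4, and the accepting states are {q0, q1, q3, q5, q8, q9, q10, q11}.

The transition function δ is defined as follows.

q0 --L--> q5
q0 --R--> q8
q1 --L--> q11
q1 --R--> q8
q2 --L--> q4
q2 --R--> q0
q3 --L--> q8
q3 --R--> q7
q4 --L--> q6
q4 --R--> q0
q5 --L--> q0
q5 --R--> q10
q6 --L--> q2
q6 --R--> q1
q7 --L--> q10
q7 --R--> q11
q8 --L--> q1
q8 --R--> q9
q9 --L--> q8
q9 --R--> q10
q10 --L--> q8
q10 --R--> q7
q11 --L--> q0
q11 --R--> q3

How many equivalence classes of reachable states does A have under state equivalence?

All states are reachable from the start state.
Initial partition by acceptance: {q0,q1,q3,q5,q8,q9,q10,q11} | {q2,q4,q6,q7}.
Split {q0,q1,q3,q5,q8,q9,q10,q11} by δ(·,R) → {q0,q1,q5,q8,q9,q11} and {q3,q10}.
On input R, block {q0,q1,q5,q8,q9,q11} splits into {q0,q1,q8} and {q5,q9,q11}.
Refine {q0,q1,q8} on symbol L: members go to different blocks, giving {q0,q1} and {q8}.
Split {q2,q4,q6,q7} by δ(·,L) → {q2,q4,q6} and {q7}.
Split {q5,q9,q11} by δ(·,L) → {q5,q11} and {q9}.
The partition is now stable with 7 blocks: {q0,q1} | {q2,q4,q6} | {q3,q10} | {q5,q11} | {q8} | {q7} | {q9}.

7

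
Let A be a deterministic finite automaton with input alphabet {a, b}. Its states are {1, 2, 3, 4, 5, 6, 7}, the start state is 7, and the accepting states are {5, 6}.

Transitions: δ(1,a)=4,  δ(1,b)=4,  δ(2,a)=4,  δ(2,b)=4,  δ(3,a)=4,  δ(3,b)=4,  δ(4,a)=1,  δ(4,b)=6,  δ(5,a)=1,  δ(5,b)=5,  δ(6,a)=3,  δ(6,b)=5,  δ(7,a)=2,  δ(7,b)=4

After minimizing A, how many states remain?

Every state is reachable, so we keep all 7.
P0 = {5,6} | {1,2,3,4,7}.
Refine {1,2,3,4,7} on symbol b: members go to different blocks, giving {1,2,3,7} and {4}.
Refine {1,2,3,7} on symbol a: members go to different blocks, giving {1,2,3} and {7}.
Stable partition: {5,6} | {1,2,3} | {4} | {7} — 4 equivalence classes.

4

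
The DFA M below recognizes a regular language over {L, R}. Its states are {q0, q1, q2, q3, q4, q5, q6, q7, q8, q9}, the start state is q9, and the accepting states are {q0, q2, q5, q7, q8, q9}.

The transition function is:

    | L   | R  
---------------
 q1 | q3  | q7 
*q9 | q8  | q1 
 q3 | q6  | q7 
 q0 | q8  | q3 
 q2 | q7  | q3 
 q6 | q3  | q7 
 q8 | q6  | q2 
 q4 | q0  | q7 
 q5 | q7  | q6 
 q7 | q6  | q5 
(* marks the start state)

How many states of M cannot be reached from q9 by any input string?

No path from q9 leads to q0, q4; the other 8 states are all reachable.

2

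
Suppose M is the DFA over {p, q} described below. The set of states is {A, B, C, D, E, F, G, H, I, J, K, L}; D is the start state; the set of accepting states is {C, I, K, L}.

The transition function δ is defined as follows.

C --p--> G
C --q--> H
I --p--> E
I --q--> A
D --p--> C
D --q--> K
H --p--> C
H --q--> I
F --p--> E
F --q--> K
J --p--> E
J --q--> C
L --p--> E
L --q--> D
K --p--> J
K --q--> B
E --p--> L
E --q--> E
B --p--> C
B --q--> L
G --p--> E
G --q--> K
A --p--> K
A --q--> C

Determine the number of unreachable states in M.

No path from D leads to F; the other 11 states are all reachable.

1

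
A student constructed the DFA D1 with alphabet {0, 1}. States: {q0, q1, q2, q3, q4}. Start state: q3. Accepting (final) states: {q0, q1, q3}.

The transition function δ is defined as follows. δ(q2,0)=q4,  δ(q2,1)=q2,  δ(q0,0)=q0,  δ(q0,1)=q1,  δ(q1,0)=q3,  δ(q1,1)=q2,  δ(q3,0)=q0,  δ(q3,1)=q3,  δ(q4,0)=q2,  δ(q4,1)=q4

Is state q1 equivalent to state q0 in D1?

No

Initial partition by acceptance: {q0,q1,q3} | {q2,q4}.
On input 1, block {q0,q1,q3} splits into {q0,q3} and {q1}.
On input 1, block {q0,q3} splits into {q0} and {q3}.
Stable partition: {q0} | {q2,q4} | {q1} | {q3} — 4 equivalence classes.
q1 and q0 end up in different blocks, so they are distinguishable. For instance, the string '1' is accepted from only q0.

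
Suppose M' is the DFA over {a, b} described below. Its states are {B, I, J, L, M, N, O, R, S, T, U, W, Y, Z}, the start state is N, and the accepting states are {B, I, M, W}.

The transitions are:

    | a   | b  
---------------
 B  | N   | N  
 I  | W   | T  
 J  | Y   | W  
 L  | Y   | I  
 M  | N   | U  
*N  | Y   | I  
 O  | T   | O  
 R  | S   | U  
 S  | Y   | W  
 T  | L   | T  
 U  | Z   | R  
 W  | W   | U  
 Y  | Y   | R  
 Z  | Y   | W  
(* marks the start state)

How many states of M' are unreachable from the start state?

No path from N leads to B, J, M, O; the other 10 states are all reachable.

4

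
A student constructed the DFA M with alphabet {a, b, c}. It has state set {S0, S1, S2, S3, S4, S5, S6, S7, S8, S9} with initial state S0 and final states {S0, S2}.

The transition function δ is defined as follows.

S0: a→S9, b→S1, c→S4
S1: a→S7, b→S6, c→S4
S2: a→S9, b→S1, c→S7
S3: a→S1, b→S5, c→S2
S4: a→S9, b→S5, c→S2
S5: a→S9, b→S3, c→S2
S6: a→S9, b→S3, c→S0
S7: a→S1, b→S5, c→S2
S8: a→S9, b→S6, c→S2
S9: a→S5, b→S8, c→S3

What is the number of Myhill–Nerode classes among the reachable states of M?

Every state is reachable, so we keep all 10.
Initial partition by acceptance: {S0,S2} | {S1,S3,S4,S5,S6,S7,S8,S9}.
Refine {S1,S3,S4,S5,S6,S7,S8,S9} on symbol c: members go to different blocks, giving {S3,S4,S5,S6,S7,S8} and {S1,S9}.
The partition is now stable with 3 blocks: {S0,S2} | {S3,S4,S5,S6,S7,S8} | {S1,S9}.

3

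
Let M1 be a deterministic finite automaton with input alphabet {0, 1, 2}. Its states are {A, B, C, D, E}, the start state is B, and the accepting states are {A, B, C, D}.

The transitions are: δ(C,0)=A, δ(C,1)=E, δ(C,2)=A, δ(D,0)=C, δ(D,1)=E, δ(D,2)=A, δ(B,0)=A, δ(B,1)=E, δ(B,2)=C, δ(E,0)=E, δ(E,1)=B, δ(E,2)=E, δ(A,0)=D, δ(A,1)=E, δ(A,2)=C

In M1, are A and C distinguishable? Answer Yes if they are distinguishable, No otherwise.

No

P0 = {A,B,C,D} | {E}.
The partition is now stable with 2 blocks: {A,B,C,D} | {E}.
A and C lie in the same block of the stable partition, so they are equivalent — no string distinguishes them.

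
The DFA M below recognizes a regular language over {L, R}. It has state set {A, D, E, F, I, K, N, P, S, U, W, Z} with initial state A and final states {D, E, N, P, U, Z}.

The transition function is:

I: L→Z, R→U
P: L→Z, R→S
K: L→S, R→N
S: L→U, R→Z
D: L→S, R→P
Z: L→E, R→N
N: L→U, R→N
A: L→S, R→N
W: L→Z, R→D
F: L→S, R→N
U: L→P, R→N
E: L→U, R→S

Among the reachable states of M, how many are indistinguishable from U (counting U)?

2

States {D,F,I,K,W} cannot be reached from the start state, so discard them.
Start with accepting vs non-accepting: {E,N,P,U,Z} | {A,S}.
On input R, block {E,N,P,U,Z} splits into {N,U,Z} and {E,P}.
On input L, block {N,U,Z} splits into {U,Z} and {N}.
On input L, block {A,S} splits into {S} and {A}.
Stable partition: {U,Z} | {S} | {E,P} | {N} | {A} — 5 equivalence classes.
The equivalence class containing U is {U,Z}, of size 2.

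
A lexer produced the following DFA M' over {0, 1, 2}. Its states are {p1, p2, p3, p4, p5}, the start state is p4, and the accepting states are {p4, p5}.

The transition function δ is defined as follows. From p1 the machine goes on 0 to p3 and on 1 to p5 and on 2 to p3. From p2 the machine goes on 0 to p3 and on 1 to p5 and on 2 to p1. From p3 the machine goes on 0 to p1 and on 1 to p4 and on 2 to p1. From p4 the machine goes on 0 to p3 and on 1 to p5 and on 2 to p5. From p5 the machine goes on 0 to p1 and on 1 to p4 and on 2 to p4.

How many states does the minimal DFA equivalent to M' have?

States {p2} cannot be reached from the start state, so discard them.
Start with accepting vs non-accepting: {p4,p5} | {p1,p3}.
No further refinement is possible. Final partition (2 blocks): {p4,p5} | {p1,p3}.

2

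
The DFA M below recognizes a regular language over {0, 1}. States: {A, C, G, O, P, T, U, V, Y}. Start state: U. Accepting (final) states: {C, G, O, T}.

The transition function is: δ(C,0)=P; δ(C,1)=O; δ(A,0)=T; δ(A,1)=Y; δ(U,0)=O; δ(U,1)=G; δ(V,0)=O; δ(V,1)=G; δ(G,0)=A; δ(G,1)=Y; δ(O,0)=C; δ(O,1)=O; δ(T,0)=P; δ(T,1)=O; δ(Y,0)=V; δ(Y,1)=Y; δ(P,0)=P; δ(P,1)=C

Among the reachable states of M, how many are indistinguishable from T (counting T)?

P0 = {C,G,O,T} | {A,P,U,V,Y}.
Refine {C,G,O,T} on symbol 0: members go to different blocks, giving {C,G,T} and {O}.
Split {C,G,T} by δ(·,1) → {C,T} and {G}.
Split {A,P,U,V,Y} by δ(·,0) → {U,V} and {P,Y} and {A}.
Split {P,Y} by δ(·,0) → {Y} and {P}.
Stable partition: {C,T} | {U,V} | {O} | {G} | {Y} | {A} | {P} — 7 equivalence classes.
The equivalence class containing T is {C,T}, of size 2.

2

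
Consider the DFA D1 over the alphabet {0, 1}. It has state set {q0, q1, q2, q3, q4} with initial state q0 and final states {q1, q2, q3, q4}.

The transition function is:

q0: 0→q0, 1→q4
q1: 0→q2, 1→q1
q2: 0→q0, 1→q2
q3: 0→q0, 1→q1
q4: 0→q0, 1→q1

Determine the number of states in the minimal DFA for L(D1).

States {q3} cannot be reached from the start state, so discard them.
Initial partition by acceptance: {q1,q2,q4} | {q0}.
Refine {q1,q2,q4} on symbol 0: members go to different blocks, giving {q2,q4} and {q1}.
Split {q2,q4} by δ(·,1) → {q2} and {q4}.
Stable partition: {q2} | {q0} | {q1} | {q4} — 4 equivalence classes.

4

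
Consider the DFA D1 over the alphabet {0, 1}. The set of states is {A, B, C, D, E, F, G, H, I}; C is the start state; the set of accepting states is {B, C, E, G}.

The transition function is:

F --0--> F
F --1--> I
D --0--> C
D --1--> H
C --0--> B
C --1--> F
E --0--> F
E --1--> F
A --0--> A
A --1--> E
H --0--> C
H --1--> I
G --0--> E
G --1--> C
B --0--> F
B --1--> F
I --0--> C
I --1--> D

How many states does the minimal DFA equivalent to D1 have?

States {A,E,G} cannot be reached from the start state, so discard them.
Initial partition by acceptance: {B,C} | {D,F,H,I}.
Split {B,C} by δ(·,0) → {B} and {C}.
Refine {D,F,H,I} on symbol 0: members go to different blocks, giving {D,H,I} and {F}.
Stable partition: {B} | {D,H,I} | {C} | {F} — 4 equivalence classes.

4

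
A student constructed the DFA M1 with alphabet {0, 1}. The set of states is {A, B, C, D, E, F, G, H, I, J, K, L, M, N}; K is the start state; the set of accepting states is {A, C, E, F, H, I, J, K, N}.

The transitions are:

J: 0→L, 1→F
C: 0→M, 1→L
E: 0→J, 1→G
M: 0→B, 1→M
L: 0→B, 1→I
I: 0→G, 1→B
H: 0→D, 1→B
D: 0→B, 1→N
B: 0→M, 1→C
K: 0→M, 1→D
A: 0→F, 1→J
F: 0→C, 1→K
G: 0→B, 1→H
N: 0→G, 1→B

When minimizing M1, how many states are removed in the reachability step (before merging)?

4

Starting at K and following transitions, the reachable set is {B, C, D, G, H, I, K, L, M, N}. That leaves A, E, F, J unreachable — 4 in total.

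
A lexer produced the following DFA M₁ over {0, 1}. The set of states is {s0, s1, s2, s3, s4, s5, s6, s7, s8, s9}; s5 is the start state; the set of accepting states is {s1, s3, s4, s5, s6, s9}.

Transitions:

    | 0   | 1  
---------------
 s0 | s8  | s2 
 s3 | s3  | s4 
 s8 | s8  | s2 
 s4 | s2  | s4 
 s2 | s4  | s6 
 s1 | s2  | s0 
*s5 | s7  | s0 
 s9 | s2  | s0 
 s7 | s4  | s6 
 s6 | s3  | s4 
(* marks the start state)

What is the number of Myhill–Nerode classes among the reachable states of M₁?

5

Reachable states from the start: {s0,s2,s3,s4,s5,s6,s7,s8}. Unreachable: {s1,s9} — drop them.
Initial partition by acceptance: {s3,s4,s5,s6} | {s0,s2,s7,s8}.
Split {s3,s4,s5,s6} by δ(·,0) → {s3,s6} and {s4,s5}.
Split {s0,s2,s7,s8} by δ(·,0) → {s0,s8} and {s2,s7}.
Split {s4,s5} by δ(·,1) → {s4} and {s5}.
No further refinement is possible. Final partition (5 blocks): {s3,s6} | {s0,s8} | {s4} | {s2,s7} | {s5}.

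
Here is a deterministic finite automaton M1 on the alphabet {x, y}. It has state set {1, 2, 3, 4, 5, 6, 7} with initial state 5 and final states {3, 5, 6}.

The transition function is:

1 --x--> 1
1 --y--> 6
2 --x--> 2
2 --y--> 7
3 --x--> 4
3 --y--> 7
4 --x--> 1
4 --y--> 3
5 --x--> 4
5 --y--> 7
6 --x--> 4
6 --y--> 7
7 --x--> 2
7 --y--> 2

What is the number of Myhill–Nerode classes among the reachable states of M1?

3

Every state is reachable, so we keep all 7.
P0 = {3,5,6} | {1,2,4,7}.
On input y, block {1,2,4,7} splits into {1,4} and {2,7}.
Stable partition: {3,5,6} | {1,4} | {2,7} — 3 equivalence classes.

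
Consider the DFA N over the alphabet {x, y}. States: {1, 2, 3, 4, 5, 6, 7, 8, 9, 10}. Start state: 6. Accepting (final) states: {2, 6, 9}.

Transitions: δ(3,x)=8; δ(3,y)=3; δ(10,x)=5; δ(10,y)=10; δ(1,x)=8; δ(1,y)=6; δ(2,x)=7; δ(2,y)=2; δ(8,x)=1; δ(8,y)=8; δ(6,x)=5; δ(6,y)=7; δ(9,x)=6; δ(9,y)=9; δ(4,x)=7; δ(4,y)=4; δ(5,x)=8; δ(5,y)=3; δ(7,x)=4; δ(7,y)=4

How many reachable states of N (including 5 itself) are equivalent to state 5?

States {2,9,10} cannot be reached from the start state, so discard them.
Start with accepting vs non-accepting: {6} | {1,3,4,5,7,8}.
Refine {1,3,4,5,7,8} on symbol y: members go to different blocks, giving {3,4,5,7,8} and {1}.
On input x, block {3,4,5,7,8} splits into {3,4,5,7} and {8}.
On input x, block {3,4,5,7} splits into {3,5} and {4,7}.
The partition is now stable with 5 blocks: {6} | {3,5} | {1} | {8} | {4,7}.
State 5 belongs to the block {3,5}, which has 2 states.

2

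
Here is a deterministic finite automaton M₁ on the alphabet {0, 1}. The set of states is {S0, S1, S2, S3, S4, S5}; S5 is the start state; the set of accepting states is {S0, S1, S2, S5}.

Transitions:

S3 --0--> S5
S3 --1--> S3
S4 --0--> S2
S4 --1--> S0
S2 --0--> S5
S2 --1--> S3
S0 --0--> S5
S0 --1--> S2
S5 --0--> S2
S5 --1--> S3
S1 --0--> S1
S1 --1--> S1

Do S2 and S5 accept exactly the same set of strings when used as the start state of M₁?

Yes

First remove the unreachable states {S0,S1,S4}; 3 states remain.
P0 = {S2,S5} | {S3}.
No further refinement is possible. Final partition (2 blocks): {S2,S5} | {S3}.
S2 and S5 lie in the same block of the stable partition, so they are equivalent — no string distinguishes them.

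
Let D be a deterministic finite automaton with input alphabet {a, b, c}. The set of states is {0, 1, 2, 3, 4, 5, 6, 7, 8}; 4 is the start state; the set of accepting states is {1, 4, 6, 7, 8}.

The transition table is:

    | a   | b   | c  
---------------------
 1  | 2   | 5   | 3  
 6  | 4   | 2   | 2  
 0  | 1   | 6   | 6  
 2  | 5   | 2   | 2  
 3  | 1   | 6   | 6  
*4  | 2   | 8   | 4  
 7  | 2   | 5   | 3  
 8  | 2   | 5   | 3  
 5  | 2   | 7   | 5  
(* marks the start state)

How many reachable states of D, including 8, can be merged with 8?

3

Reachable states from the start: {1,2,3,4,5,6,7,8}. Unreachable: {0} — drop them.
P0 = {1,4,6,7,8} | {2,3,5}.
On input a, block {1,4,6,7,8} splits into {1,4,7,8} and {6}.
On input b, block {1,4,7,8} splits into {1,7,8} and {4}.
On input a, block {2,3,5} splits into {2,5} and {3}.
On input b, block {2,5} splits into {2} and {5}.
Stable partition: {1,7,8} | {2} | {6} | {4} | {3} | {5} — 6 equivalence classes.
The equivalence class containing 8 is {1,7,8}, of size 3.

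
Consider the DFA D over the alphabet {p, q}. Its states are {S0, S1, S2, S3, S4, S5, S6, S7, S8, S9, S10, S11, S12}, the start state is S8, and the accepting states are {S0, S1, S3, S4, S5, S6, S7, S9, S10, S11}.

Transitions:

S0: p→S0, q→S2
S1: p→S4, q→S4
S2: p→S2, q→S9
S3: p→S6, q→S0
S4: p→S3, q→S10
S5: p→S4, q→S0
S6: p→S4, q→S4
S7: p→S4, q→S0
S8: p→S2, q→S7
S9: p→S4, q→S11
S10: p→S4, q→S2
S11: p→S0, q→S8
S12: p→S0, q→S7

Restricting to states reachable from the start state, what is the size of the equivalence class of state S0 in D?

2

States {S1,S5,S12} cannot be reached from the start state, so discard them.
Initial partition by acceptance: {S0,S3,S4,S6,S7,S9,S10,S11} | {S2,S8}.
Refine {S0,S3,S4,S6,S7,S9,S10,S11} on symbol q: members go to different blocks, giving {S3,S4,S6,S7,S9} and {S0,S10,S11}.
Split {S3,S4,S6,S7,S9} by δ(·,q) → {S3,S4,S7,S9} and {S6}.
Refine {S3,S4,S7,S9} on symbol p: members go to different blocks, giving {S4,S7,S9} and {S3}.
Refine {S4,S7,S9} on symbol p: members go to different blocks, giving {S7,S9} and {S4}.
On input p, block {S0,S10,S11} splits into {S0,S11} and {S10}.
Stable partition: {S7,S9} | {S2,S8} | {S0,S11} | {S6} | {S3} | {S4} | {S10} — 7 equivalence classes.
State S0 belongs to the block {S0,S11}, which has 2 states.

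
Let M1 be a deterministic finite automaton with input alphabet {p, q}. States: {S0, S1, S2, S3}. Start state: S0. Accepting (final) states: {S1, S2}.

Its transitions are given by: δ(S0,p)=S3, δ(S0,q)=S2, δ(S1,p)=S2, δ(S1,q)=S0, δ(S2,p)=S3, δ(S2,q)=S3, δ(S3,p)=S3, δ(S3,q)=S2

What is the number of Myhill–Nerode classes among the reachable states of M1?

Reachable states from the start: {S0,S2,S3}. Unreachable: {S1} — drop them.
Initial partition by acceptance: {S2} | {S0,S3}.
Stable partition: {S2} | {S0,S3} — 2 equivalence classes.

2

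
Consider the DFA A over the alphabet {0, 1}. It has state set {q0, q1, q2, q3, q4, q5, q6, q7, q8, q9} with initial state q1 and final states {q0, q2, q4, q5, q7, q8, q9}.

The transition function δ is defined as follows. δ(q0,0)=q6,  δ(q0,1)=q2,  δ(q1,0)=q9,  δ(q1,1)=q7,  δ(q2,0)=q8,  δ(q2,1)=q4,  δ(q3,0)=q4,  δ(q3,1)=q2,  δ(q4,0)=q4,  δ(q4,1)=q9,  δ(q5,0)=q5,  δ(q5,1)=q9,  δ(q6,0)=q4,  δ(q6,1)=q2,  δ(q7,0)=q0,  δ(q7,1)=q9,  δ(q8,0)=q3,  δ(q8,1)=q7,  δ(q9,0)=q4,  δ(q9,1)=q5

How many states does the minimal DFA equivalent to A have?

4

All states are reachable from the start state.
Start with accepting vs non-accepting: {q0,q2,q4,q5,q7,q8,q9} | {q1,q3,q6}.
Split {q0,q2,q4,q5,q7,q8,q9} by δ(·,0) → {q2,q4,q5,q7,q9} and {q0,q8}.
Split {q2,q4,q5,q7,q9} by δ(·,0) → {q4,q5,q9} and {q2,q7}.
Stable partition: {q4,q5,q9} | {q1,q3,q6} | {q0,q8} | {q2,q7} — 4 equivalence classes.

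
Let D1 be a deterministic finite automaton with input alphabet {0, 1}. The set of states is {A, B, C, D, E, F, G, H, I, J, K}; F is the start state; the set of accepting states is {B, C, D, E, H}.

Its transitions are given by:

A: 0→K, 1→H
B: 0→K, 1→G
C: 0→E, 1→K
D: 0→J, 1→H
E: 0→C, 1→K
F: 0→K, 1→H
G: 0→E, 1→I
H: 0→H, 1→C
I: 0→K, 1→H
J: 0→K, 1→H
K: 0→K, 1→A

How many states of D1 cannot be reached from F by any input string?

BFS from F reaches {A, C, E, F, H, K}; the 5 state(s) B, D, G, I, J are never visited.

5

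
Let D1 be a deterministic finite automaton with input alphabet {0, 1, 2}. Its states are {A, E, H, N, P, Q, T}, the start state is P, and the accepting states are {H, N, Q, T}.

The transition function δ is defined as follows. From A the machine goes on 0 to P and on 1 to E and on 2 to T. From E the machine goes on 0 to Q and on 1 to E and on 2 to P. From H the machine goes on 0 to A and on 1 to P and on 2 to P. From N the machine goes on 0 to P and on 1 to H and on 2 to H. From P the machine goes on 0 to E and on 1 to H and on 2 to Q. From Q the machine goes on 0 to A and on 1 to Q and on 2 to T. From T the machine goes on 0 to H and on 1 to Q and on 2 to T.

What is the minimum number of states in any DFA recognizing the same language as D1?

First remove the unreachable states {N}; 6 states remain.
P0 = {H,Q,T} | {A,E,P}.
Refine {H,Q,T} on symbol 0: members go to different blocks, giving {H,Q} and {T}.
Split {H,Q} by δ(·,1) → {H} and {Q}.
On input 0, block {A,E,P} splits into {A,P} and {E}.
On input 0, block {A,P} splits into {A} and {P}.
No further refinement is possible. Final partition (6 blocks): {H} | {A} | {T} | {Q} | {E} | {P}.

6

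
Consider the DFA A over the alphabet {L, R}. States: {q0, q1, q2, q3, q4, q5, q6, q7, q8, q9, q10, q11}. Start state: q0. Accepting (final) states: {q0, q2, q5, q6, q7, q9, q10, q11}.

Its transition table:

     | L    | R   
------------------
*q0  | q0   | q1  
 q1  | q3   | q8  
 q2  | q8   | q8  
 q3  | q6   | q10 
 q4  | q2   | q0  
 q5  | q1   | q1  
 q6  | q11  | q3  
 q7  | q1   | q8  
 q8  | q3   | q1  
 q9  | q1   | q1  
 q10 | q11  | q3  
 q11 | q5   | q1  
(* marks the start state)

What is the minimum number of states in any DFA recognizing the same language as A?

Reachable states from the start: {q0,q1,q3,q5,q6,q8,q10,q11}. Unreachable: {q2,q4,q7,q9} — drop them.
P0 = {q0,q5,q6,q10,q11} | {q1,q3,q8}.
Refine {q0,q5,q6,q10,q11} on symbol L: members go to different blocks, giving {q0,q6,q10,q11} and {q5}.
Split {q0,q6,q10,q11} by δ(·,L) → {q0,q6,q10} and {q11}.
Refine {q0,q6,q10} on symbol L: members go to different blocks, giving {q6,q10} and {q0}.
Refine {q1,q3,q8} on symbol L: members go to different blocks, giving {q1,q8} and {q3}.
No further refinement is possible. Final partition (6 blocks): {q6,q10} | {q1,q8} | {q5} | {q11} | {q0} | {q3}.

6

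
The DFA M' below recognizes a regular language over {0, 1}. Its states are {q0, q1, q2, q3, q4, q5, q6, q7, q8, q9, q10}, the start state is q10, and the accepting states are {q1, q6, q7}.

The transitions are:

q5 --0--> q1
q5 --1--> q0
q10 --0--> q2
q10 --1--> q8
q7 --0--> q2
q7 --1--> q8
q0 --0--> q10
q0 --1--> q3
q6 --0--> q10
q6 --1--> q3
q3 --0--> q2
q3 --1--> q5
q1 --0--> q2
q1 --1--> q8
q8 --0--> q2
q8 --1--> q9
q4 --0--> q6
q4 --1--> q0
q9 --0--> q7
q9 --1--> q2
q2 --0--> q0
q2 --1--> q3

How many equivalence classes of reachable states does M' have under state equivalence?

4

First remove the unreachable states {q4,q6}; 9 states remain.
P0 = {q1,q7} | {q0,q2,q3,q5,q8,q9,q10}.
On input 0, block {q0,q2,q3,q5,q8,q9,q10} splits into {q0,q2,q3,q8,q10} and {q5,q9}.
Refine {q0,q2,q3,q8,q10} on symbol 1: members go to different blocks, giving {q0,q2,q10} and {q3,q8}.
The partition is now stable with 4 blocks: {q1,q7} | {q0,q2,q10} | {q5,q9} | {q3,q8}.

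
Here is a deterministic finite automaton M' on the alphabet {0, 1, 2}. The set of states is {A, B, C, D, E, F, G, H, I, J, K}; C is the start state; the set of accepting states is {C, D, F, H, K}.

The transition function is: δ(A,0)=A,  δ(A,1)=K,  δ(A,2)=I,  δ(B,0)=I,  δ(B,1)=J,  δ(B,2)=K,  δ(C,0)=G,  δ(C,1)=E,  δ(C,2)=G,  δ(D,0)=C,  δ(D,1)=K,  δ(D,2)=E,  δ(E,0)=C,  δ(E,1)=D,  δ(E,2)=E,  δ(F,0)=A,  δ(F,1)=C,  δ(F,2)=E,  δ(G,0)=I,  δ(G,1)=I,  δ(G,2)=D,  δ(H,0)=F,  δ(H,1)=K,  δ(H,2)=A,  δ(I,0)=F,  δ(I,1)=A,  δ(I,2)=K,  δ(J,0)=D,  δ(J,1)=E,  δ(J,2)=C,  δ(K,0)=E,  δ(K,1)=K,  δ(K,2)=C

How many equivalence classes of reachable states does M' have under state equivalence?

8

States {B,H,J} cannot be reached from the start state, so discard them.
Start with accepting vs non-accepting: {C,D,F,K} | {A,E,G,I}.
Split {C,D,F,K} by δ(·,0) → {C,F,K} and {D}.
Split {C,F,K} by δ(·,1) → {F,K} and {C}.
On input 1, block {F,K} splits into {F} and {K}.
Split {A,E,G,I} by δ(·,0) → {A,G} and {E} and {I}.
Split {A,G} by δ(·,0) → {A} and {G}.
The partition is now stable with 8 blocks: {F} | {A} | {D} | {C} | {K} | {E} | {I} | {G}.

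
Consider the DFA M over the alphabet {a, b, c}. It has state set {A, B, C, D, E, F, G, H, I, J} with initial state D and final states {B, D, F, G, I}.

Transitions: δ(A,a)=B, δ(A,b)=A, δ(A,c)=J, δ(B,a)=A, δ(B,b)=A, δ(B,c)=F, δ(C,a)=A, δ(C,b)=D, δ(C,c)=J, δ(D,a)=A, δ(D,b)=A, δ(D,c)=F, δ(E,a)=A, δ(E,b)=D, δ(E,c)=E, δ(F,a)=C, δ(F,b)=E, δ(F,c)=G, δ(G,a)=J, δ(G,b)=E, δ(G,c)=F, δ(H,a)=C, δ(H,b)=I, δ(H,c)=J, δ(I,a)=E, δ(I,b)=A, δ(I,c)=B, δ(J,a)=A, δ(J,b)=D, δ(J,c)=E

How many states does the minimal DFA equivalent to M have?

States {H,I} cannot be reached from the start state, so discard them.
Initial partition by acceptance: {B,D,F,G} | {A,C,E,J}.
On input a, block {A,C,E,J} splits into {C,E,J} and {A}.
Refine {B,D,F,G} on symbol a: members go to different blocks, giving {B,D} and {F,G}.
The partition is now stable with 4 blocks: {B,D} | {C,E,J} | {A} | {F,G}.

4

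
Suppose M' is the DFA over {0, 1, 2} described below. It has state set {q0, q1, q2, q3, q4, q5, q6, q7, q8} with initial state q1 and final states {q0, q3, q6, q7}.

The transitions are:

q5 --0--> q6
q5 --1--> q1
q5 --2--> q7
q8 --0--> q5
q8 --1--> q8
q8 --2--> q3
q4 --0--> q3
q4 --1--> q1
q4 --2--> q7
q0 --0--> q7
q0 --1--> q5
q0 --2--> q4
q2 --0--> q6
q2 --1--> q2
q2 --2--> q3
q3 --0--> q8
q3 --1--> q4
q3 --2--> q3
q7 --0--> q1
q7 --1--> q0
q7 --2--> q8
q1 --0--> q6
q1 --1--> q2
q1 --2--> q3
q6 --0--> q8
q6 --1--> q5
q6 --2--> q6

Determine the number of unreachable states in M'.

A breadth-first search from the start state visits every state.

0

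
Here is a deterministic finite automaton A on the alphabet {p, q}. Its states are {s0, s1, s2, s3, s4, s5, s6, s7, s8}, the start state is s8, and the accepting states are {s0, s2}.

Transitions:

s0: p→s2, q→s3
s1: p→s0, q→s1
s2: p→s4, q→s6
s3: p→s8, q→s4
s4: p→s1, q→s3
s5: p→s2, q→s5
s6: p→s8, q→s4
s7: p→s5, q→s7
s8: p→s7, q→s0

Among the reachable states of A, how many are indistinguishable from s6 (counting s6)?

2

Initial partition by acceptance: {s0,s2} | {s1,s3,s4,s5,s6,s7,s8}.
Split {s0,s2} by δ(·,p) → {s0} and {s2}.
Split {s1,s3,s4,s5,s6,s7,s8} by δ(·,p) → {s3,s4,s6,s7,s8} and {s1} and {s5}.
Refine {s3,s4,s6,s7,s8} on symbol p: members go to different blocks, giving {s3,s6,s8} and {s4} and {s7}.
Refine {s3,s6,s8} on symbol p: members go to different blocks, giving {s3,s6} and {s8}.
The partition is now stable with 8 blocks: {s0} | {s3,s6} | {s2} | {s1} | {s5} | {s4} | {s7} | {s8}.
State s6 belongs to the block {s3,s6}, which has 2 states.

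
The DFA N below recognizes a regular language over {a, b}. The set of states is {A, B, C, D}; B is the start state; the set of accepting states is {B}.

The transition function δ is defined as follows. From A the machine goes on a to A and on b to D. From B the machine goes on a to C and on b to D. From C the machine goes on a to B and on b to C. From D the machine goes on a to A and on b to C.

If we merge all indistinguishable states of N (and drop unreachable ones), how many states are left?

4

All states are reachable from the start state.
Initial partition by acceptance: {B} | {A,C,D}.
Split {A,C,D} by δ(·,a) → {A,D} and {C}.
On input b, block {A,D} splits into {A} and {D}.
The partition is now stable with 4 blocks: {B} | {A} | {C} | {D}.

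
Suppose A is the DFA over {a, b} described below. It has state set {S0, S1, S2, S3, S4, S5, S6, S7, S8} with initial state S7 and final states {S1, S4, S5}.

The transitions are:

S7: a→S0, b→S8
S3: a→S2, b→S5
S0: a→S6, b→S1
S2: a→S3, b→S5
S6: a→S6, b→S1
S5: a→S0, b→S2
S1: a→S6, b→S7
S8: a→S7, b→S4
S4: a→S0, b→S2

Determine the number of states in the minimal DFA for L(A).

Initial partition by acceptance: {S1,S4,S5} | {S0,S2,S3,S6,S7,S8}.
On input b, block {S0,S2,S3,S6,S7,S8} splits into {S0,S2,S3,S6,S8} and {S7}.
On input b, block {S1,S4,S5} splits into {S4,S5} and {S1}.
Split {S0,S2,S3,S6,S8} by δ(·,a) → {S0,S2,S3,S6} and {S8}.
Refine {S0,S2,S3,S6} on symbol b: members go to different blocks, giving {S0,S6} and {S2,S3}.
The partition is now stable with 6 blocks: {S4,S5} | {S0,S6} | {S7} | {S1} | {S8} | {S2,S3}.

6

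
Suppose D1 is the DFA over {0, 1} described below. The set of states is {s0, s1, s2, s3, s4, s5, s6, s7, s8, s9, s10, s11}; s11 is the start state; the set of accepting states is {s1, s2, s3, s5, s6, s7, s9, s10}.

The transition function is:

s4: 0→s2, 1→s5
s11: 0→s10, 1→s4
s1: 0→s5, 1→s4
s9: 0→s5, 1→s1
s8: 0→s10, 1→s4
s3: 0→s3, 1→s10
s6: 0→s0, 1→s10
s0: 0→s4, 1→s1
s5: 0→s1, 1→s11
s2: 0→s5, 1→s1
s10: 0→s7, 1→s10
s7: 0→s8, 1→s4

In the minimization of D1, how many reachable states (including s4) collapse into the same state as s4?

1

First remove the unreachable states {s0,s3,s6,s9}; 8 states remain.
Initial partition by acceptance: {s1,s2,s5,s7,s10} | {s4,s8,s11}.
Refine {s1,s2,s5,s7,s10} on symbol 0: members go to different blocks, giving {s1,s2,s5,s10} and {s7}.
Split {s1,s2,s5,s10} by δ(·,0) → {s1,s2,s5} and {s10}.
Refine {s1,s2,s5} on symbol 1: members go to different blocks, giving {s1,s5} and {s2}.
Refine {s4,s8,s11} on symbol 0: members go to different blocks, giving {s8,s11} and {s4}.
Split {s1,s5} by δ(·,1) → {s1} and {s5}.
No further refinement is possible. Final partition (7 blocks): {s1} | {s8,s11} | {s7} | {s10} | {s2} | {s4} | {s5}.
State s4 belongs to the block {s4}, which has 1 states.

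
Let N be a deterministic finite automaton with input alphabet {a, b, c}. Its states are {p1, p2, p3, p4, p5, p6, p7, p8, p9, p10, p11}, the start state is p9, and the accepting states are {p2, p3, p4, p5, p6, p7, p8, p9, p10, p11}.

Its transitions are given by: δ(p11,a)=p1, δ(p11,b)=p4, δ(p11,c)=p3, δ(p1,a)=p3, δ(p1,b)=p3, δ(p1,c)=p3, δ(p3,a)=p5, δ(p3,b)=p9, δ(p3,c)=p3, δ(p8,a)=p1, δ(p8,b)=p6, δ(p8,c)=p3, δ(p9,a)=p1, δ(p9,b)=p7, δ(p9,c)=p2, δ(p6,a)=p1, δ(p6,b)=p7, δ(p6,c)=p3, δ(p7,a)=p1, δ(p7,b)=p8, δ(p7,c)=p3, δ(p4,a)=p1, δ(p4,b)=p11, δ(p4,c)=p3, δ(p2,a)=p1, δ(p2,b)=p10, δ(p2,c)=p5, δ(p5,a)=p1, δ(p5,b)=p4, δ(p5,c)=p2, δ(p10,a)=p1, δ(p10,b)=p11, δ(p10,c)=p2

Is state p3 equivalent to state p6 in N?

No

Every state is reachable, so we keep all 11.
P0 = {p2,p3,p4,p5,p6,p7,p8,p9,p10,p11} | {p1}.
On input a, block {p2,p3,p4,p5,p6,p7,p8,p9,p10,p11} splits into {p2,p4,p5,p6,p7,p8,p9,p10,p11} and {p3}.
Split {p2,p4,p5,p6,p7,p8,p9,p10,p11} by δ(·,c) → {p4,p6,p7,p8,p11} and {p2,p5,p9,p10}.
Split {p2,p5,p9,p10} by δ(·,b) → {p5,p9,p10} and {p2}.
No further refinement is possible. Final partition (5 blocks): {p4,p6,p7,p8,p11} | {p1} | {p3} | {p5,p9,p10} | {p2}.
p3 and p6 end up in different blocks, so they are distinguishable. For instance, the string 'a' is accepted from only p3.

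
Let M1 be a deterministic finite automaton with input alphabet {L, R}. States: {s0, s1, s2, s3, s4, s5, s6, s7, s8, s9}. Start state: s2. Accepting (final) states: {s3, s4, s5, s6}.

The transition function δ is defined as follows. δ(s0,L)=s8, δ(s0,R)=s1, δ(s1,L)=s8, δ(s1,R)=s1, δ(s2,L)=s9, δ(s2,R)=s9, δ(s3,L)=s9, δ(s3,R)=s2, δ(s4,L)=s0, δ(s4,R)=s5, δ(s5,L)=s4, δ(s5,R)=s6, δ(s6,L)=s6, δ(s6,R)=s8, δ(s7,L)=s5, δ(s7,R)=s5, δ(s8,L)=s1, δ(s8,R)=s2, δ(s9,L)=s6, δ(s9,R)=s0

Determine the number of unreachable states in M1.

BFS from s2 reaches {s0, s1, s2, s6, s8, s9}; the 4 state(s) s3, s4, s5, s7 are never visited.

4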